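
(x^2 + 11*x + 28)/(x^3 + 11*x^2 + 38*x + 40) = (x + 7)/(x^2 + 7*x + 10)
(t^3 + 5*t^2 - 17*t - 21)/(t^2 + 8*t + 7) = t - 3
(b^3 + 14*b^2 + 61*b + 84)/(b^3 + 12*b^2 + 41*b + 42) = (b + 4)/(b + 2)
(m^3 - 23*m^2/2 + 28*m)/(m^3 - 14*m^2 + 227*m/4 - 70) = 2*m/(2*m - 5)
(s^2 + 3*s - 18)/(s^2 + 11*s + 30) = (s - 3)/(s + 5)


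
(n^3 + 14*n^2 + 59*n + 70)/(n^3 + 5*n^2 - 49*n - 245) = (n + 2)/(n - 7)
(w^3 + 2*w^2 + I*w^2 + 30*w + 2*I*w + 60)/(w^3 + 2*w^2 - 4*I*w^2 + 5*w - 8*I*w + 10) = (w + 6*I)/(w + I)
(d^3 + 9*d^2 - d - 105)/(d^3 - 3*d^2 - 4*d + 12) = (d^2 + 12*d + 35)/(d^2 - 4)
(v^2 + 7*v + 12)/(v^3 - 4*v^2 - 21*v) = (v + 4)/(v*(v - 7))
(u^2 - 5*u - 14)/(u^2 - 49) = (u + 2)/(u + 7)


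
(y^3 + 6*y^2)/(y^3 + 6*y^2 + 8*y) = y*(y + 6)/(y^2 + 6*y + 8)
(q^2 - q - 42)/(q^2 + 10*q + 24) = (q - 7)/(q + 4)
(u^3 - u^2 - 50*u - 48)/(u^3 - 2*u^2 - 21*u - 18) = (u^2 - 2*u - 48)/(u^2 - 3*u - 18)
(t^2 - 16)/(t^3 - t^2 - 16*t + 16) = 1/(t - 1)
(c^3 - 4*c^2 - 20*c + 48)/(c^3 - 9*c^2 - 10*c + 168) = (c - 2)/(c - 7)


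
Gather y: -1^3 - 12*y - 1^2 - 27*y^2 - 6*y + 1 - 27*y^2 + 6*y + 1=-54*y^2 - 12*y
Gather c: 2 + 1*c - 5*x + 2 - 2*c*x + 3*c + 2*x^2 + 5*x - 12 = c*(4 - 2*x) + 2*x^2 - 8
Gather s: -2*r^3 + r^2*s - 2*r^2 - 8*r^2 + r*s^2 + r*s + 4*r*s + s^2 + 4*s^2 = -2*r^3 - 10*r^2 + s^2*(r + 5) + s*(r^2 + 5*r)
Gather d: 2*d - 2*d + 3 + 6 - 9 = 0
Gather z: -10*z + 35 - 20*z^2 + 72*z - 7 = -20*z^2 + 62*z + 28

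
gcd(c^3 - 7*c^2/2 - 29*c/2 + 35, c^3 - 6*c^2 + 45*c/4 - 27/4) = 1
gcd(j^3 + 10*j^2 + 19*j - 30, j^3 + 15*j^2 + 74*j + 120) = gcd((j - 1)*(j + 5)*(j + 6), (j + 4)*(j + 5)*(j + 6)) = j^2 + 11*j + 30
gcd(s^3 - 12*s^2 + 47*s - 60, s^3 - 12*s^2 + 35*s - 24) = s - 3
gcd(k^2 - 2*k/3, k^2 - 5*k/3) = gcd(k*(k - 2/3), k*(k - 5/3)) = k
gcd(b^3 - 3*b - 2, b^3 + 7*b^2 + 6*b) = b + 1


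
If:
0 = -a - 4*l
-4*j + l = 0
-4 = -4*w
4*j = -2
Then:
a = 8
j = -1/2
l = -2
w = 1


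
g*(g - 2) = g^2 - 2*g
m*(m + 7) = m^2 + 7*m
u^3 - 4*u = u*(u - 2)*(u + 2)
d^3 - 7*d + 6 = (d - 2)*(d - 1)*(d + 3)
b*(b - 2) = b^2 - 2*b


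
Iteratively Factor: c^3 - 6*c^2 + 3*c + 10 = (c - 5)*(c^2 - c - 2) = (c - 5)*(c - 2)*(c + 1)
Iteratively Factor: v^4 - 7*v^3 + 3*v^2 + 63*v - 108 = (v - 3)*(v^3 - 4*v^2 - 9*v + 36) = (v - 3)^2*(v^2 - v - 12) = (v - 4)*(v - 3)^2*(v + 3)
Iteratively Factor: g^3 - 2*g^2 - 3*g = (g - 3)*(g^2 + g) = g*(g - 3)*(g + 1)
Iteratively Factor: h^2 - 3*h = (h - 3)*(h)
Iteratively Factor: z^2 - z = (z - 1)*(z)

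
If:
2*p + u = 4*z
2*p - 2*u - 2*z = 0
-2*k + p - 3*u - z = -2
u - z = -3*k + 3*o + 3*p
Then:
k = 1 - 2*z/3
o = 1 - 22*z/9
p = 5*z/3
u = 2*z/3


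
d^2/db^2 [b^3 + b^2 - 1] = 6*b + 2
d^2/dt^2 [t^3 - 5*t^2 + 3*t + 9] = 6*t - 10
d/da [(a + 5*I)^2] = 2*a + 10*I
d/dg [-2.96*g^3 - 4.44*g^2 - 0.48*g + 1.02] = -8.88*g^2 - 8.88*g - 0.48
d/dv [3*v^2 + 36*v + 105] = 6*v + 36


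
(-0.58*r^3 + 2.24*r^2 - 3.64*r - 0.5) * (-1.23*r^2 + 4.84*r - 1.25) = 0.7134*r^5 - 5.5624*r^4 + 16.0438*r^3 - 19.8026*r^2 + 2.13*r + 0.625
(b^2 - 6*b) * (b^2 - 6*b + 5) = b^4 - 12*b^3 + 41*b^2 - 30*b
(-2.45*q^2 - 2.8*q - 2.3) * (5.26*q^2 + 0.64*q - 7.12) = -12.887*q^4 - 16.296*q^3 + 3.554*q^2 + 18.464*q + 16.376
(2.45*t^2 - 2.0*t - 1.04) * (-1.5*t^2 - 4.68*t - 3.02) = -3.675*t^4 - 8.466*t^3 + 3.521*t^2 + 10.9072*t + 3.1408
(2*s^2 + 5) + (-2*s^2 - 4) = 1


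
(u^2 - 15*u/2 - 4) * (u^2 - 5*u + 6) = u^4 - 25*u^3/2 + 79*u^2/2 - 25*u - 24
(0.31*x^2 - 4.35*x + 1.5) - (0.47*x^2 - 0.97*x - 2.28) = -0.16*x^2 - 3.38*x + 3.78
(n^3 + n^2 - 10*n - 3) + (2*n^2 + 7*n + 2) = n^3 + 3*n^2 - 3*n - 1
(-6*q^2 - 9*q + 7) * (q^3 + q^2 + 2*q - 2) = -6*q^5 - 15*q^4 - 14*q^3 + q^2 + 32*q - 14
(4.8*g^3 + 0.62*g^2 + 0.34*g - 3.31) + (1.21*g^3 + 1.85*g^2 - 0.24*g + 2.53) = 6.01*g^3 + 2.47*g^2 + 0.1*g - 0.78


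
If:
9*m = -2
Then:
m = -2/9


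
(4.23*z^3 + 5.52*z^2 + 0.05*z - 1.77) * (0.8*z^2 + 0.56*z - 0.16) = 3.384*z^5 + 6.7848*z^4 + 2.4544*z^3 - 2.2712*z^2 - 0.9992*z + 0.2832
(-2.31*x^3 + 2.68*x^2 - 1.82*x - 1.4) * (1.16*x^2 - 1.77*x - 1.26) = -2.6796*x^5 + 7.1975*x^4 - 3.9442*x^3 - 1.7794*x^2 + 4.7712*x + 1.764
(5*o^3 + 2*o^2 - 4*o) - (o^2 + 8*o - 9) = 5*o^3 + o^2 - 12*o + 9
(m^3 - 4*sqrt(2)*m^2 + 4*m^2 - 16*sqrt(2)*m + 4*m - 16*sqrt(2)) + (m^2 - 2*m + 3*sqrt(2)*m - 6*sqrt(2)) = m^3 - 4*sqrt(2)*m^2 + 5*m^2 - 13*sqrt(2)*m + 2*m - 22*sqrt(2)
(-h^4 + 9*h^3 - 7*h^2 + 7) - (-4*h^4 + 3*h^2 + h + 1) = 3*h^4 + 9*h^3 - 10*h^2 - h + 6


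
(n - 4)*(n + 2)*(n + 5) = n^3 + 3*n^2 - 18*n - 40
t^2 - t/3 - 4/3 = (t - 4/3)*(t + 1)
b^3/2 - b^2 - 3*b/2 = b*(b/2 + 1/2)*(b - 3)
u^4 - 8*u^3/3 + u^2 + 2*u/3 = u*(u - 2)*(u - 1)*(u + 1/3)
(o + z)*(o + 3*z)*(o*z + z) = o^3*z + 4*o^2*z^2 + o^2*z + 3*o*z^3 + 4*o*z^2 + 3*z^3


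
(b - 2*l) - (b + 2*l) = -4*l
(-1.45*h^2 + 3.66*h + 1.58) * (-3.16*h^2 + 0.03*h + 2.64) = 4.582*h^4 - 11.6091*h^3 - 8.711*h^2 + 9.7098*h + 4.1712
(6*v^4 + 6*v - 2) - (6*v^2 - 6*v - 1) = 6*v^4 - 6*v^2 + 12*v - 1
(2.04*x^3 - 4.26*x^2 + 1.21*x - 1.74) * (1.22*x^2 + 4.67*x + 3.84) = 2.4888*x^5 + 4.3296*x^4 - 10.5844*x^3 - 12.8305*x^2 - 3.4794*x - 6.6816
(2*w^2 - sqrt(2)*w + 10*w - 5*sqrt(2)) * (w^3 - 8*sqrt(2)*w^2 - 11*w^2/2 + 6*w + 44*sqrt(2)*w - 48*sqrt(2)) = 2*w^5 - 17*sqrt(2)*w^4 - w^4 - 27*w^3 + 17*sqrt(2)*w^3/2 + 52*w^2 + 731*sqrt(2)*w^2/2 - 510*sqrt(2)*w - 344*w + 480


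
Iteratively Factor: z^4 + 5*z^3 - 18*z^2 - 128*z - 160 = (z + 2)*(z^3 + 3*z^2 - 24*z - 80) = (z + 2)*(z + 4)*(z^2 - z - 20) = (z + 2)*(z + 4)^2*(z - 5)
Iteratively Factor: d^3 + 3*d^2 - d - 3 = (d - 1)*(d^2 + 4*d + 3) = (d - 1)*(d + 1)*(d + 3)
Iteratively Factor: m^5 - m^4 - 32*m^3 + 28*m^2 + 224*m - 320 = (m - 5)*(m^4 + 4*m^3 - 12*m^2 - 32*m + 64) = (m - 5)*(m + 4)*(m^3 - 12*m + 16) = (m - 5)*(m - 2)*(m + 4)*(m^2 + 2*m - 8) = (m - 5)*(m - 2)^2*(m + 4)*(m + 4)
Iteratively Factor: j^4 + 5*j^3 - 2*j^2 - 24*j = (j + 4)*(j^3 + j^2 - 6*j) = (j + 3)*(j + 4)*(j^2 - 2*j) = j*(j + 3)*(j + 4)*(j - 2)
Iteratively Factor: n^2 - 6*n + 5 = (n - 5)*(n - 1)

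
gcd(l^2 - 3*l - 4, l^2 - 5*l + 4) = l - 4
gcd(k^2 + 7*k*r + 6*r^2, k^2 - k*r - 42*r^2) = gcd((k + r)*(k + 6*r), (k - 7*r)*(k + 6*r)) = k + 6*r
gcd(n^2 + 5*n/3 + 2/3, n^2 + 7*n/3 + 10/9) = n + 2/3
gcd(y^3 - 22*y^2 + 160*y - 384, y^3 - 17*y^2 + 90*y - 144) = y^2 - 14*y + 48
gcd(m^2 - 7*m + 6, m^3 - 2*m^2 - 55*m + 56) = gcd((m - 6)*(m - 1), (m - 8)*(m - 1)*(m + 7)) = m - 1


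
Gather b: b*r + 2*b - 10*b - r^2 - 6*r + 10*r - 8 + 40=b*(r - 8) - r^2 + 4*r + 32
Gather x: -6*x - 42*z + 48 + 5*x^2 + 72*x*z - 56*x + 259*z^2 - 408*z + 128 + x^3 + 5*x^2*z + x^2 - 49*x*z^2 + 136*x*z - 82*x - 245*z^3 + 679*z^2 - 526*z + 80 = x^3 + x^2*(5*z + 6) + x*(-49*z^2 + 208*z - 144) - 245*z^3 + 938*z^2 - 976*z + 256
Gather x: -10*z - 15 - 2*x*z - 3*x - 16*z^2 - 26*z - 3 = x*(-2*z - 3) - 16*z^2 - 36*z - 18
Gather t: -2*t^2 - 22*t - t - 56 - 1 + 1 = -2*t^2 - 23*t - 56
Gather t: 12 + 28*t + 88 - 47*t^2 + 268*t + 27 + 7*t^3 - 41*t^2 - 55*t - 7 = 7*t^3 - 88*t^2 + 241*t + 120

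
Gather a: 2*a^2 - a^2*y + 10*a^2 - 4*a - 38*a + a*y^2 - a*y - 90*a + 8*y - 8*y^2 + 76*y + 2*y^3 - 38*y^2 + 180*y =a^2*(12 - y) + a*(y^2 - y - 132) + 2*y^3 - 46*y^2 + 264*y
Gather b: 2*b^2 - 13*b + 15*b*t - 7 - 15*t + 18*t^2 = 2*b^2 + b*(15*t - 13) + 18*t^2 - 15*t - 7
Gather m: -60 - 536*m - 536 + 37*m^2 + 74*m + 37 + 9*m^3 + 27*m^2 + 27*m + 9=9*m^3 + 64*m^2 - 435*m - 550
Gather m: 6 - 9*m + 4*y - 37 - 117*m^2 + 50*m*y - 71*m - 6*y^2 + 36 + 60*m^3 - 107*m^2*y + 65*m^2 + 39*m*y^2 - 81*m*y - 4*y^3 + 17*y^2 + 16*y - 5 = 60*m^3 + m^2*(-107*y - 52) + m*(39*y^2 - 31*y - 80) - 4*y^3 + 11*y^2 + 20*y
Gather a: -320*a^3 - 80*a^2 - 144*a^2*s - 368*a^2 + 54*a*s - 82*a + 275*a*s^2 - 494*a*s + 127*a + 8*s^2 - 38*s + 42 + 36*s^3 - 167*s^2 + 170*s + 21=-320*a^3 + a^2*(-144*s - 448) + a*(275*s^2 - 440*s + 45) + 36*s^3 - 159*s^2 + 132*s + 63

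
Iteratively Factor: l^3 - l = (l - 1)*(l^2 + l) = (l - 1)*(l + 1)*(l)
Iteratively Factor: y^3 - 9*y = (y + 3)*(y^2 - 3*y) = (y - 3)*(y + 3)*(y)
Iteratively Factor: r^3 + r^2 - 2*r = (r)*(r^2 + r - 2) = r*(r + 2)*(r - 1)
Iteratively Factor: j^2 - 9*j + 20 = (j - 4)*(j - 5)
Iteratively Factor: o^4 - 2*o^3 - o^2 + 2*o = (o)*(o^3 - 2*o^2 - o + 2) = o*(o + 1)*(o^2 - 3*o + 2) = o*(o - 1)*(o + 1)*(o - 2)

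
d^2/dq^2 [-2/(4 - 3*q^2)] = 12*(9*q^2 + 4)/(3*q^2 - 4)^3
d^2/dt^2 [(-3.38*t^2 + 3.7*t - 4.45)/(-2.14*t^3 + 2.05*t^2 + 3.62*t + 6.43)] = (30.958096*t^6 - 101.66712*t^5 + 499.047144*t^4 + 200.187484*t^3 - 972.90651*t^2 + 858.16734*t + 451.052174)/(9.800344*t^9 - 28.16454*t^8 - 22.754406*t^7 - 1.66996899999999*t^6 + 207.741558*t^5 + 137.213259*t^4 - 68.30585*t^3 - 507.055011*t^2 - 449.005614*t - 265.847707)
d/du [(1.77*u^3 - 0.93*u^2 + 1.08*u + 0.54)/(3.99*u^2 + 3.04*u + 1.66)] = (7.0623*u^4 + 10.7616*u^3 + 1.6782*u^2 - 7.3968*u + 0.1512)/(15.9201*u^4 + 24.2592*u^3 + 22.4884*u^2 + 10.0928*u + 2.7556)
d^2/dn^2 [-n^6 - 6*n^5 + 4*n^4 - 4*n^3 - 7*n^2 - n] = -30*n^4 - 120*n^3 + 48*n^2 - 24*n - 14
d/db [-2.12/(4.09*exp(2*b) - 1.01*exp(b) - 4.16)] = (17.3416*exp(b) - 2.1412)*exp(b)/(-4.09*exp(2*b) + 1.01*exp(b) + 4.16)^2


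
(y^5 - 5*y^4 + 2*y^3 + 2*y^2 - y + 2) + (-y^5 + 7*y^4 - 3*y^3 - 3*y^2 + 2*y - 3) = 2*y^4 - y^3 - y^2 + y - 1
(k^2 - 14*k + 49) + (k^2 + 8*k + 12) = 2*k^2 - 6*k + 61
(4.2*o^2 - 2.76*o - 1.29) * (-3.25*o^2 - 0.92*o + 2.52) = -13.65*o^4 + 5.106*o^3 + 17.3157*o^2 - 5.7684*o - 3.2508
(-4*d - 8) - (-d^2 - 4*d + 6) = d^2 - 14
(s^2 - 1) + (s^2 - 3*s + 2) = 2*s^2 - 3*s + 1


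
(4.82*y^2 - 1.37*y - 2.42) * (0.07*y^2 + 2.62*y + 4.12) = 0.3374*y^4 + 12.5325*y^3 + 16.0996*y^2 - 11.9848*y - 9.9704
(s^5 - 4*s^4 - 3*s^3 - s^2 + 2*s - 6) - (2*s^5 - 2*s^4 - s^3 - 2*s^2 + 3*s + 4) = -s^5 - 2*s^4 - 2*s^3 + s^2 - s - 10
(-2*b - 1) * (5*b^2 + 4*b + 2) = -10*b^3 - 13*b^2 - 8*b - 2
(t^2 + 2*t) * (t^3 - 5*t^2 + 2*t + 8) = t^5 - 3*t^4 - 8*t^3 + 12*t^2 + 16*t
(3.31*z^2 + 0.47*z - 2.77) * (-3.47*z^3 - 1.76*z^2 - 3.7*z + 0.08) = -11.4857*z^5 - 7.4565*z^4 - 3.4623*z^3 + 3.401*z^2 + 10.2866*z - 0.2216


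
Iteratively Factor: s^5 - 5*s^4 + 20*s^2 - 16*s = (s)*(s^4 - 5*s^3 + 20*s - 16) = s*(s - 1)*(s^3 - 4*s^2 - 4*s + 16) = s*(s - 1)*(s + 2)*(s^2 - 6*s + 8) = s*(s - 4)*(s - 1)*(s + 2)*(s - 2)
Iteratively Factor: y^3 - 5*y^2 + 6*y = (y - 3)*(y^2 - 2*y) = (y - 3)*(y - 2)*(y)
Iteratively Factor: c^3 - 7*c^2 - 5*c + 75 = (c - 5)*(c^2 - 2*c - 15) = (c - 5)^2*(c + 3)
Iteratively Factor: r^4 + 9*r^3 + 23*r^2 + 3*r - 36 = (r + 4)*(r^3 + 5*r^2 + 3*r - 9) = (r + 3)*(r + 4)*(r^2 + 2*r - 3) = (r - 1)*(r + 3)*(r + 4)*(r + 3)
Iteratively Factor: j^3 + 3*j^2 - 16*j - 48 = (j + 4)*(j^2 - j - 12) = (j + 3)*(j + 4)*(j - 4)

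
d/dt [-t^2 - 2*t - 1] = -2*t - 2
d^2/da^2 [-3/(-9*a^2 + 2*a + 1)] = 6*(81*a^2 - 18*a - 4*(9*a - 1)^2 - 9)/(-9*a^2 + 2*a + 1)^3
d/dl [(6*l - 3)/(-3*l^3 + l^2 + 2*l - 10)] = 3*(12*l^3 - 11*l^2 + 2*l - 18)/(9*l^6 - 6*l^5 - 11*l^4 + 64*l^3 - 16*l^2 - 40*l + 100)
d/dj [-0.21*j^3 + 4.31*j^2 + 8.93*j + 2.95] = -0.63*j^2 + 8.62*j + 8.93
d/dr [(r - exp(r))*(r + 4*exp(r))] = 3*r*exp(r) + 2*r - 8*exp(2*r) + 3*exp(r)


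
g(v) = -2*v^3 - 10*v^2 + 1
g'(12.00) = -1104.00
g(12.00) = -4895.00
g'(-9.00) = -306.00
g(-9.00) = 649.00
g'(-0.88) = 12.95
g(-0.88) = -5.38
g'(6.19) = -353.70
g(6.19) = -856.51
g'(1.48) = -42.74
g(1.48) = -27.39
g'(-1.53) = 16.55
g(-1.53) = -15.25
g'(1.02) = -26.64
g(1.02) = -11.53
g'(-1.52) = 16.54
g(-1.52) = -15.08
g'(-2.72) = 10.01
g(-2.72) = -32.74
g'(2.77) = -101.44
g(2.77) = -118.24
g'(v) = -6*v^2 - 20*v = 2*v*(-3*v - 10)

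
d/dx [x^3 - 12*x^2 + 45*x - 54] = 3*x^2 - 24*x + 45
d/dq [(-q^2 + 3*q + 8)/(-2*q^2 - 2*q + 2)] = (2*q^2 + 7*q + 11/2)/(q^4 + 2*q^3 - q^2 - 2*q + 1)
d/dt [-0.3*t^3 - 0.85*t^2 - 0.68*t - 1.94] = -0.9*t^2 - 1.7*t - 0.68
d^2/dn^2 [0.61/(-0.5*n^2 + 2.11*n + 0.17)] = 0.61*(-0.5*n^2 + 2.11*n + (1.0*n - 2.11)*(2.0*n - 4.22) + 0.17)/(-0.5*n^2 + 2.11*n + 0.17)^3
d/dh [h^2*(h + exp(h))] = h*(h*exp(h) + 3*h + 2*exp(h))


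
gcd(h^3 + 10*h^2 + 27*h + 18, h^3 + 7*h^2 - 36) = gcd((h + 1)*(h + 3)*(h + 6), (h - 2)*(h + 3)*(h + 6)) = h^2 + 9*h + 18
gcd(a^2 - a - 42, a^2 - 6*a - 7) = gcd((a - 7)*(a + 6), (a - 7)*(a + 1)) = a - 7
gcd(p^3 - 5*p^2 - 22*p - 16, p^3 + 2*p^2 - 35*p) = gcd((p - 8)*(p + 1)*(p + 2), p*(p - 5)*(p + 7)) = 1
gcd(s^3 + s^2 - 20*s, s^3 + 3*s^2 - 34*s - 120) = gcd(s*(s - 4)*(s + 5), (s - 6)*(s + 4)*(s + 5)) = s + 5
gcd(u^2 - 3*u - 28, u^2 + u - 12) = u + 4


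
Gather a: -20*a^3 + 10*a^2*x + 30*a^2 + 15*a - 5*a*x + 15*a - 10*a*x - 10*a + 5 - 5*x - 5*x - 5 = -20*a^3 + a^2*(10*x + 30) + a*(20 - 15*x) - 10*x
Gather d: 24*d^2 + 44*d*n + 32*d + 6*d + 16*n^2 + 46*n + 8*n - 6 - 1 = 24*d^2 + d*(44*n + 38) + 16*n^2 + 54*n - 7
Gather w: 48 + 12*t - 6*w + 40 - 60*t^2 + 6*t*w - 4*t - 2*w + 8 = -60*t^2 + 8*t + w*(6*t - 8) + 96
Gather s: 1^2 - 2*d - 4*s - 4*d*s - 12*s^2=-2*d - 12*s^2 + s*(-4*d - 4) + 1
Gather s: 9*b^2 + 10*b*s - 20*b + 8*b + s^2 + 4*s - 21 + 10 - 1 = 9*b^2 - 12*b + s^2 + s*(10*b + 4) - 12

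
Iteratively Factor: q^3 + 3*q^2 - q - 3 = (q - 1)*(q^2 + 4*q + 3) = (q - 1)*(q + 3)*(q + 1)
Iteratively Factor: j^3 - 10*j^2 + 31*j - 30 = (j - 3)*(j^2 - 7*j + 10) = (j - 5)*(j - 3)*(j - 2)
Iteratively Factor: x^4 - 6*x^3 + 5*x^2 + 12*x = (x - 4)*(x^3 - 2*x^2 - 3*x) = x*(x - 4)*(x^2 - 2*x - 3) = x*(x - 4)*(x + 1)*(x - 3)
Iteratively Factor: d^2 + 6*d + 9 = (d + 3)*(d + 3)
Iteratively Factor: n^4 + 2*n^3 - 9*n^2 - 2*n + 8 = (n + 4)*(n^3 - 2*n^2 - n + 2) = (n - 2)*(n + 4)*(n^2 - 1) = (n - 2)*(n + 1)*(n + 4)*(n - 1)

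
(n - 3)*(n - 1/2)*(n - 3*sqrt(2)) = n^3 - 3*sqrt(2)*n^2 - 7*n^2/2 + 3*n/2 + 21*sqrt(2)*n/2 - 9*sqrt(2)/2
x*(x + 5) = x^2 + 5*x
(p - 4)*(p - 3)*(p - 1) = p^3 - 8*p^2 + 19*p - 12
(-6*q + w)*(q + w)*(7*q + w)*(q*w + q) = -42*q^4*w - 42*q^4 - 41*q^3*w^2 - 41*q^3*w + 2*q^2*w^3 + 2*q^2*w^2 + q*w^4 + q*w^3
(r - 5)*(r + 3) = r^2 - 2*r - 15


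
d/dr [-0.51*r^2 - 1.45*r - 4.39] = -1.02*r - 1.45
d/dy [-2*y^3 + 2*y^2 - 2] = 2*y*(2 - 3*y)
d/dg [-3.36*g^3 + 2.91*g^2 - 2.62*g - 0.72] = -10.08*g^2 + 5.82*g - 2.62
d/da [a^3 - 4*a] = 3*a^2 - 4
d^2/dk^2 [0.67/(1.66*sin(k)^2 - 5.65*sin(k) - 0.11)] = (7.38500800000001*sin(k)^4 - 18.85179*sin(k)^3 + 10.799931*sin(k)^2 + 37.287175*sin(k) - 43.020834)/(-1.66*sin(k)^2 + 5.65*sin(k) + 0.11)^3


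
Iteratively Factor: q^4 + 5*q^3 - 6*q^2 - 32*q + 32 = (q + 4)*(q^3 + q^2 - 10*q + 8) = (q - 1)*(q + 4)*(q^2 + 2*q - 8) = (q - 1)*(q + 4)^2*(q - 2)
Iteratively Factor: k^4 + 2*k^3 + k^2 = (k + 1)*(k^3 + k^2) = k*(k + 1)*(k^2 + k) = k^2*(k + 1)*(k + 1)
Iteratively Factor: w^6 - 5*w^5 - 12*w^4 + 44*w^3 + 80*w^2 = (w - 4)*(w^5 - w^4 - 16*w^3 - 20*w^2) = (w - 4)*(w + 2)*(w^4 - 3*w^3 - 10*w^2) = (w - 5)*(w - 4)*(w + 2)*(w^3 + 2*w^2) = w*(w - 5)*(w - 4)*(w + 2)*(w^2 + 2*w) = w^2*(w - 5)*(w - 4)*(w + 2)*(w + 2)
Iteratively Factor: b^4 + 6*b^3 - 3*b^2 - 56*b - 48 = (b + 4)*(b^3 + 2*b^2 - 11*b - 12) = (b - 3)*(b + 4)*(b^2 + 5*b + 4) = (b - 3)*(b + 1)*(b + 4)*(b + 4)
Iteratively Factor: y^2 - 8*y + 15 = (y - 5)*(y - 3)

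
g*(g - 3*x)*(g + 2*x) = g^3 - g^2*x - 6*g*x^2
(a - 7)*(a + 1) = a^2 - 6*a - 7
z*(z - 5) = z^2 - 5*z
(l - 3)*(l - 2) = l^2 - 5*l + 6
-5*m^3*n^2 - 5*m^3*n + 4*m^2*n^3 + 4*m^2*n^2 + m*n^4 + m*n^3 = n*(-m + n)*(5*m + n)*(m*n + m)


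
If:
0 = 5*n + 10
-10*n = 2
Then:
No Solution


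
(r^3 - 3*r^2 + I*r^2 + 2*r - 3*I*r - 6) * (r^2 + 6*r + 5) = r^5 + 3*r^4 + I*r^4 - 11*r^3 + 3*I*r^3 - 9*r^2 - 13*I*r^2 - 26*r - 15*I*r - 30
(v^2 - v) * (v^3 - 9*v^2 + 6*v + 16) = v^5 - 10*v^4 + 15*v^3 + 10*v^2 - 16*v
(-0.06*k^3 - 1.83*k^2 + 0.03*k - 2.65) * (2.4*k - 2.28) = -0.144*k^4 - 4.2552*k^3 + 4.2444*k^2 - 6.4284*k + 6.042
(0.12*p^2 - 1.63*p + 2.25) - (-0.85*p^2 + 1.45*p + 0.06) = 0.97*p^2 - 3.08*p + 2.19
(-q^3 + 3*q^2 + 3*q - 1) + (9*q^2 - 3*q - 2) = -q^3 + 12*q^2 - 3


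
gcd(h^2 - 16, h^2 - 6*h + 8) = h - 4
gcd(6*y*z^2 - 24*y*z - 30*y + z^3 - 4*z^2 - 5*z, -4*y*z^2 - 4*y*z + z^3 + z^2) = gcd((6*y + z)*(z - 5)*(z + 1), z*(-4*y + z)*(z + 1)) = z + 1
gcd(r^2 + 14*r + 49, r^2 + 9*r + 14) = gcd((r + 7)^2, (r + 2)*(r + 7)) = r + 7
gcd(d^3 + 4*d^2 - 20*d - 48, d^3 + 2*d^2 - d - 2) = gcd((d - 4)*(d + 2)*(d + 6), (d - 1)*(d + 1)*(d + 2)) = d + 2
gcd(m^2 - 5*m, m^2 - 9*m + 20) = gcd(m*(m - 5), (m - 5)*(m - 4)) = m - 5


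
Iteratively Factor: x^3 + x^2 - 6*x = (x - 2)*(x^2 + 3*x) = (x - 2)*(x + 3)*(x)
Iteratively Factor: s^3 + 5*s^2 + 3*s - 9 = (s + 3)*(s^2 + 2*s - 3) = (s - 1)*(s + 3)*(s + 3)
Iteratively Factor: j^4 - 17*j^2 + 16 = (j - 1)*(j^3 + j^2 - 16*j - 16) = (j - 4)*(j - 1)*(j^2 + 5*j + 4) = (j - 4)*(j - 1)*(j + 4)*(j + 1)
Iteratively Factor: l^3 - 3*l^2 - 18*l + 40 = (l - 5)*(l^2 + 2*l - 8) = (l - 5)*(l - 2)*(l + 4)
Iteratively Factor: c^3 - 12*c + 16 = (c - 2)*(c^2 + 2*c - 8) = (c - 2)^2*(c + 4)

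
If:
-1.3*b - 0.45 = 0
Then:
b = -0.35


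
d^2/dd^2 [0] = 0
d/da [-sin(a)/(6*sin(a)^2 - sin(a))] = 6*cos(a)/(6*sin(a) - 1)^2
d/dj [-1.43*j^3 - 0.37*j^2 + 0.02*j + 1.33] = -4.29*j^2 - 0.74*j + 0.02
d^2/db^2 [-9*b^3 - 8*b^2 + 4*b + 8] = -54*b - 16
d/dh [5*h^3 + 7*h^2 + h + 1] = 15*h^2 + 14*h + 1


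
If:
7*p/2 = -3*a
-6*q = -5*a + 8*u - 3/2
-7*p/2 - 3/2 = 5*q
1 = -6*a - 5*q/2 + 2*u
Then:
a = 23/286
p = -69/1001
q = -36/143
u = 61/143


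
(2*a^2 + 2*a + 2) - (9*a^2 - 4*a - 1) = -7*a^2 + 6*a + 3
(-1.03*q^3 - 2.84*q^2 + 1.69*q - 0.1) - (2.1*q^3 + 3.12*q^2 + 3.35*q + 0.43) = -3.13*q^3 - 5.96*q^2 - 1.66*q - 0.53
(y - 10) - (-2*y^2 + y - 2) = 2*y^2 - 8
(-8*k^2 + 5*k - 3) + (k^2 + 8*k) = -7*k^2 + 13*k - 3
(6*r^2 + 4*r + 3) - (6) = 6*r^2 + 4*r - 3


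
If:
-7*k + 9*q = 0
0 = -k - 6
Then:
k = -6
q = -14/3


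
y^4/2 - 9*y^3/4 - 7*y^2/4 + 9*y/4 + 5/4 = (y/2 + 1/2)*(y - 5)*(y - 1)*(y + 1/2)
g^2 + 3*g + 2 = (g + 1)*(g + 2)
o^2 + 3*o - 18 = (o - 3)*(o + 6)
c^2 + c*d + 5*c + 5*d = (c + 5)*(c + d)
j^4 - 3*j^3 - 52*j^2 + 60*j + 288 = (j - 8)*(j - 3)*(j + 2)*(j + 6)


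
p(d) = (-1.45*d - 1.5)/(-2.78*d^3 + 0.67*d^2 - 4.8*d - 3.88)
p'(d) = (-1.45*d - 1.5)*(8.34*d^2 - 1.34*d + 4.8)/(-2.78*d^3 + 0.67*d^2 - 4.8*d - 3.88)^2 - 1.45/(-2.78*d^3 + 0.67*d^2 - 4.8*d - 3.88) = (-8.062*d^3 - 11.5385*d^2 + 2.01*d - 1.574)/(7.7284*d^6 - 3.7252*d^5 + 27.1369*d^4 + 15.1408*d^3 + 17.8408*d^2 + 37.248*d + 15.0544)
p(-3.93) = 0.02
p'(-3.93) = 0.01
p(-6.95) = 0.01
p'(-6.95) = 0.00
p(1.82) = 0.15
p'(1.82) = -0.11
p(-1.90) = 0.05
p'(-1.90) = 0.01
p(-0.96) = -0.03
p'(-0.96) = -0.48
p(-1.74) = 0.05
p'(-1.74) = 0.01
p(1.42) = 0.21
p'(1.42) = -0.15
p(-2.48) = 0.04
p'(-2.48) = 0.02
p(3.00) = 0.07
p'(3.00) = -0.04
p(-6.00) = 0.01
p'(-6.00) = 0.00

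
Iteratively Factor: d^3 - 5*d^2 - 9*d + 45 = (d - 5)*(d^2 - 9) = (d - 5)*(d + 3)*(d - 3)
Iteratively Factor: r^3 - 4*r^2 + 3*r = (r - 3)*(r^2 - r) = (r - 3)*(r - 1)*(r)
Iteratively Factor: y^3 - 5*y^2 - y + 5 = (y - 1)*(y^2 - 4*y - 5) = (y - 5)*(y - 1)*(y + 1)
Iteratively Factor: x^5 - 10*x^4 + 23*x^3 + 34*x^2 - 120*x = (x)*(x^4 - 10*x^3 + 23*x^2 + 34*x - 120) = x*(x - 4)*(x^3 - 6*x^2 - x + 30) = x*(x - 5)*(x - 4)*(x^2 - x - 6) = x*(x - 5)*(x - 4)*(x - 3)*(x + 2)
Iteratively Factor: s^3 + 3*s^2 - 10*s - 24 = (s + 4)*(s^2 - s - 6) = (s + 2)*(s + 4)*(s - 3)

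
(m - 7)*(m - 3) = m^2 - 10*m + 21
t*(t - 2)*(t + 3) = t^3 + t^2 - 6*t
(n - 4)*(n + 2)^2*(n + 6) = n^4 + 6*n^3 - 12*n^2 - 88*n - 96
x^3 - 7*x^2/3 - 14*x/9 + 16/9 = (x - 8/3)*(x - 2/3)*(x + 1)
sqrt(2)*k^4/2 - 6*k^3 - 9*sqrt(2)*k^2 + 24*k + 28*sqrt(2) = (k - 2)*(k - 7*sqrt(2))*(k + sqrt(2))*(sqrt(2)*k/2 + sqrt(2))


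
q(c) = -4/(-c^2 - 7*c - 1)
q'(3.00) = -0.05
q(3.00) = 0.13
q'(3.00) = -0.05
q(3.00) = 0.13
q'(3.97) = -0.03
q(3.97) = 0.09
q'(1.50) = -0.21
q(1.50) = 0.29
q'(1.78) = -0.15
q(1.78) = 0.24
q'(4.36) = -0.02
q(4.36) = 0.08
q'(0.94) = -0.50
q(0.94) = 0.47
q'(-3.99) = 0.03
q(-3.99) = -0.36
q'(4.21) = -0.03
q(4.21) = 0.08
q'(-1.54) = -0.29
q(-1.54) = -0.54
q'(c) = -4*(2*c + 7)/(-c^2 - 7*c - 1)^2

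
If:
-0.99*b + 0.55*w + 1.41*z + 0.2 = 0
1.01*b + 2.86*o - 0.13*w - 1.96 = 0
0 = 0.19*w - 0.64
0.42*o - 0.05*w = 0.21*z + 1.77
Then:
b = -4.33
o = 2.37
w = 3.37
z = -4.50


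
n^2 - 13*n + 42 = (n - 7)*(n - 6)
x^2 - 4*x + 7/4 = (x - 7/2)*(x - 1/2)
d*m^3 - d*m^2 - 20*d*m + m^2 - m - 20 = (m - 5)*(m + 4)*(d*m + 1)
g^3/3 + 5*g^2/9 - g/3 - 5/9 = (g/3 + 1/3)*(g - 1)*(g + 5/3)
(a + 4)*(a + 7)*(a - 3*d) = a^3 - 3*a^2*d + 11*a^2 - 33*a*d + 28*a - 84*d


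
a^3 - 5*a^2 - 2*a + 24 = (a - 4)*(a - 3)*(a + 2)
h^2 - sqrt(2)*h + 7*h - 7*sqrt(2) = (h + 7)*(h - sqrt(2))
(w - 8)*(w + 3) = w^2 - 5*w - 24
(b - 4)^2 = b^2 - 8*b + 16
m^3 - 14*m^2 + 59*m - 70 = (m - 7)*(m - 5)*(m - 2)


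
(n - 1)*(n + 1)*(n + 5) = n^3 + 5*n^2 - n - 5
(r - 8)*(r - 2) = r^2 - 10*r + 16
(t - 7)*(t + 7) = t^2 - 49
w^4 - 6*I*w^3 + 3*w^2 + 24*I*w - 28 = (w - 2)*(w + 2)*(w - 7*I)*(w + I)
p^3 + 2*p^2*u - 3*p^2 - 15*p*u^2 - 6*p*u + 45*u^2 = (p - 3)*(p - 3*u)*(p + 5*u)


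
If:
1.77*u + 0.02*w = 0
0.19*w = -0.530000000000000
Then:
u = 0.03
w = -2.79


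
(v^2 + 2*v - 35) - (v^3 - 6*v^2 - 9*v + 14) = -v^3 + 7*v^2 + 11*v - 49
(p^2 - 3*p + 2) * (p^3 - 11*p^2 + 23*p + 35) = p^5 - 14*p^4 + 58*p^3 - 56*p^2 - 59*p + 70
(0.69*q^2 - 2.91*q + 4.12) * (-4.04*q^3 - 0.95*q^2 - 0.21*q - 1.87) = -2.7876*q^5 + 11.1009*q^4 - 14.0252*q^3 - 4.5932*q^2 + 4.5765*q - 7.7044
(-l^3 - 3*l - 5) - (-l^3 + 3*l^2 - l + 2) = -3*l^2 - 2*l - 7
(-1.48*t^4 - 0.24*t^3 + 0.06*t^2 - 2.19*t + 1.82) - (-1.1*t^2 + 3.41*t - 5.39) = -1.48*t^4 - 0.24*t^3 + 1.16*t^2 - 5.6*t + 7.21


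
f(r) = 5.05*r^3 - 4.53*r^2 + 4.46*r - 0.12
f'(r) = 15.15*r^2 - 9.06*r + 4.46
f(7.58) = 1972.78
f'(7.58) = 806.25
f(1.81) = 23.06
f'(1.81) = 37.69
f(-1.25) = -22.64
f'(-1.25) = 39.46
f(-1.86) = -56.58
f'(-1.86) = 73.72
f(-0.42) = -3.17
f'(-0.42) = 10.94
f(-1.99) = -66.73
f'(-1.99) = 82.48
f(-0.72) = -7.56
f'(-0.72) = 18.84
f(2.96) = 104.36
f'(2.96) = 110.38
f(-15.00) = -18130.02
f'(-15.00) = 3549.11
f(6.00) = 954.36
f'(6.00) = 495.50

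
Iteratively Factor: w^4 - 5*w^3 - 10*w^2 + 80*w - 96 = (w + 4)*(w^3 - 9*w^2 + 26*w - 24) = (w - 2)*(w + 4)*(w^2 - 7*w + 12) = (w - 3)*(w - 2)*(w + 4)*(w - 4)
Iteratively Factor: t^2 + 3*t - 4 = (t + 4)*(t - 1)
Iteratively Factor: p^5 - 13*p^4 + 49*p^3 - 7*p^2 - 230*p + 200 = (p - 1)*(p^4 - 12*p^3 + 37*p^2 + 30*p - 200) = (p - 5)*(p - 1)*(p^3 - 7*p^2 + 2*p + 40) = (p - 5)^2*(p - 1)*(p^2 - 2*p - 8) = (p - 5)^2*(p - 1)*(p + 2)*(p - 4)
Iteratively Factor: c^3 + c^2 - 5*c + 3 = (c + 3)*(c^2 - 2*c + 1) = (c - 1)*(c + 3)*(c - 1)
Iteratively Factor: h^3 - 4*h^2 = (h)*(h^2 - 4*h) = h^2*(h - 4)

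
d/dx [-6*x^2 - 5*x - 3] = -12*x - 5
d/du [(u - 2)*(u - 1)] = 2*u - 3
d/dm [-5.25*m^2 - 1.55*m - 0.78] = -10.5*m - 1.55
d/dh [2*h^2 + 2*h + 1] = 4*h + 2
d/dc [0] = 0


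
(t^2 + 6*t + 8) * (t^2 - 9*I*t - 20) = t^4 + 6*t^3 - 9*I*t^3 - 12*t^2 - 54*I*t^2 - 120*t - 72*I*t - 160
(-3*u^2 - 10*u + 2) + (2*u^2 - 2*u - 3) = -u^2 - 12*u - 1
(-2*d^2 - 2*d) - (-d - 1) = -2*d^2 - d + 1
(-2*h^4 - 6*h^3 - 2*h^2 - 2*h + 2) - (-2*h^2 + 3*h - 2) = -2*h^4 - 6*h^3 - 5*h + 4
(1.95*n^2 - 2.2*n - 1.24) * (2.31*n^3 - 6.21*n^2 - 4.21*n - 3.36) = 4.5045*n^5 - 17.1915*n^4 + 2.5881*n^3 + 10.4104*n^2 + 12.6124*n + 4.1664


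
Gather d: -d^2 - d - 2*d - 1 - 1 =-d^2 - 3*d - 2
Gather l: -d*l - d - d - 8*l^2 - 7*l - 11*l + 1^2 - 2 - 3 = -2*d - 8*l^2 + l*(-d - 18) - 4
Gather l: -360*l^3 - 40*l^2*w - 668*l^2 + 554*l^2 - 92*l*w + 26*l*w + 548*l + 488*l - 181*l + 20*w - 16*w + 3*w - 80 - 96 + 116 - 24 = -360*l^3 + l^2*(-40*w - 114) + l*(855 - 66*w) + 7*w - 84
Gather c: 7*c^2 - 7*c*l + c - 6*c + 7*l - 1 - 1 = 7*c^2 + c*(-7*l - 5) + 7*l - 2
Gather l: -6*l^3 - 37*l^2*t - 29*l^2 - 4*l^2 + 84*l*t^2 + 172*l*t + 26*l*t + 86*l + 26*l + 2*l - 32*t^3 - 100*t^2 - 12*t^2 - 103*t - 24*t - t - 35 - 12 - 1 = -6*l^3 + l^2*(-37*t - 33) + l*(84*t^2 + 198*t + 114) - 32*t^3 - 112*t^2 - 128*t - 48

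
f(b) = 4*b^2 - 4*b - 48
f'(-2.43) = -23.44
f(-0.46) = -45.31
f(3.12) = -21.54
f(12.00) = 480.00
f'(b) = 8*b - 4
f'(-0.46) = -7.68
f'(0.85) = 2.80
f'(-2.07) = -20.56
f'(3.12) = 20.96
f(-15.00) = 912.00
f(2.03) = -39.64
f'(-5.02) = -44.16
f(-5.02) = 72.88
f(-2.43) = -14.66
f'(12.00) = 92.00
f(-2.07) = -22.58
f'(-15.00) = -124.00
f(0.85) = -48.51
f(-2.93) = -1.94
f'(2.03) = 12.24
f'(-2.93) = -27.44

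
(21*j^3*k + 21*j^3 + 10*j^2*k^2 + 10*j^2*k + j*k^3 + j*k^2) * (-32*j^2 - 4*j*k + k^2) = -672*j^5*k - 672*j^5 - 404*j^4*k^2 - 404*j^4*k - 51*j^3*k^3 - 51*j^3*k^2 + 6*j^2*k^4 + 6*j^2*k^3 + j*k^5 + j*k^4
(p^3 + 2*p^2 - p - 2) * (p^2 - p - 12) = p^5 + p^4 - 15*p^3 - 25*p^2 + 14*p + 24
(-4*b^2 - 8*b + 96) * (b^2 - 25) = -4*b^4 - 8*b^3 + 196*b^2 + 200*b - 2400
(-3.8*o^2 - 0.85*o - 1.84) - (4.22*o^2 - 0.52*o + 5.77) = -8.02*o^2 - 0.33*o - 7.61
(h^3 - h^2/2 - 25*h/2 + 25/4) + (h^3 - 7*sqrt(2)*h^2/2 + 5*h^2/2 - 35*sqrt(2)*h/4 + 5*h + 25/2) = 2*h^3 - 7*sqrt(2)*h^2/2 + 2*h^2 - 35*sqrt(2)*h/4 - 15*h/2 + 75/4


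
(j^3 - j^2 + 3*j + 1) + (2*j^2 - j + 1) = j^3 + j^2 + 2*j + 2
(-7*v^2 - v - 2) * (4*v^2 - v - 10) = -28*v^4 + 3*v^3 + 63*v^2 + 12*v + 20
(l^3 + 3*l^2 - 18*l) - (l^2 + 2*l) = l^3 + 2*l^2 - 20*l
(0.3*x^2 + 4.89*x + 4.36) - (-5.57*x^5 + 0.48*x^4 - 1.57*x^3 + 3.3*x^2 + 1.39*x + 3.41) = 5.57*x^5 - 0.48*x^4 + 1.57*x^3 - 3.0*x^2 + 3.5*x + 0.95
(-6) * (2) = -12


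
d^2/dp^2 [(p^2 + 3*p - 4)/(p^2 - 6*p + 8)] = 6*(3*p^3 - 12*p^2 + 32)/(p^6 - 18*p^5 + 132*p^4 - 504*p^3 + 1056*p^2 - 1152*p + 512)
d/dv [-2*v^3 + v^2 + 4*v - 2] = -6*v^2 + 2*v + 4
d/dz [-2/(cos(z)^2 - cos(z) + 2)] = 2*(1 - 2*cos(z))*sin(z)/(sin(z)^2 + cos(z) - 3)^2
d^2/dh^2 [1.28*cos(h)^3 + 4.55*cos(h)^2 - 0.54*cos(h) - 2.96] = -0.42*cos(h) - 9.1*cos(2*h) - 2.88*cos(3*h)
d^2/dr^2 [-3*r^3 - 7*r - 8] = -18*r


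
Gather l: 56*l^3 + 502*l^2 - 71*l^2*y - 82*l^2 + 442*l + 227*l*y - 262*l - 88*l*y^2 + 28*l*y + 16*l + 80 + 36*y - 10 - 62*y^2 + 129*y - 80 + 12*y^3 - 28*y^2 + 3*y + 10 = 56*l^3 + l^2*(420 - 71*y) + l*(-88*y^2 + 255*y + 196) + 12*y^3 - 90*y^2 + 168*y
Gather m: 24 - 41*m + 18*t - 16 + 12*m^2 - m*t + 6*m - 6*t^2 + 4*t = 12*m^2 + m*(-t - 35) - 6*t^2 + 22*t + 8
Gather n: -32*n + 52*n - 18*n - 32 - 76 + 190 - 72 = 2*n + 10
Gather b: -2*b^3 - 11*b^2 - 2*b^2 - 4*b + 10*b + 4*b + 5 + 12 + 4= -2*b^3 - 13*b^2 + 10*b + 21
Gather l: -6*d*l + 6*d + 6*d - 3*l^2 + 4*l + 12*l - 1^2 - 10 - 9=12*d - 3*l^2 + l*(16 - 6*d) - 20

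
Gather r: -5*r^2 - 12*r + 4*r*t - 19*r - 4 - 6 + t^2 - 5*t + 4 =-5*r^2 + r*(4*t - 31) + t^2 - 5*t - 6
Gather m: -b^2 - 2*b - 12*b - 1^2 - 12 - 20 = -b^2 - 14*b - 33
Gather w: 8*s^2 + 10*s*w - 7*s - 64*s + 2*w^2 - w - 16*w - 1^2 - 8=8*s^2 - 71*s + 2*w^2 + w*(10*s - 17) - 9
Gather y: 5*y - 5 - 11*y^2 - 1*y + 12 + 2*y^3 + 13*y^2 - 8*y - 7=2*y^3 + 2*y^2 - 4*y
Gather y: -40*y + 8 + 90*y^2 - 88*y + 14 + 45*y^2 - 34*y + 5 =135*y^2 - 162*y + 27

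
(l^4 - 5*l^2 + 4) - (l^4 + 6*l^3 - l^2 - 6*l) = -6*l^3 - 4*l^2 + 6*l + 4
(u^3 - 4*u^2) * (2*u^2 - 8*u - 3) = 2*u^5 - 16*u^4 + 29*u^3 + 12*u^2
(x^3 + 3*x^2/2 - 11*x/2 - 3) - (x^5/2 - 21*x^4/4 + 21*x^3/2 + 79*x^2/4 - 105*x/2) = -x^5/2 + 21*x^4/4 - 19*x^3/2 - 73*x^2/4 + 47*x - 3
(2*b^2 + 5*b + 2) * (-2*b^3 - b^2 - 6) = -4*b^5 - 12*b^4 - 9*b^3 - 14*b^2 - 30*b - 12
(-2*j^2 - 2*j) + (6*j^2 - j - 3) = 4*j^2 - 3*j - 3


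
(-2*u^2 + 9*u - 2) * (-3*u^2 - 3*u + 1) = 6*u^4 - 21*u^3 - 23*u^2 + 15*u - 2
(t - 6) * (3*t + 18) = 3*t^2 - 108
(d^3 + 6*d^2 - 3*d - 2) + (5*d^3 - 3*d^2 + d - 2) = 6*d^3 + 3*d^2 - 2*d - 4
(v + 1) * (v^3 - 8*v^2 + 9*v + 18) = v^4 - 7*v^3 + v^2 + 27*v + 18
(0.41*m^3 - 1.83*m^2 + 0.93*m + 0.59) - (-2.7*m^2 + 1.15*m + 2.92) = 0.41*m^3 + 0.87*m^2 - 0.22*m - 2.33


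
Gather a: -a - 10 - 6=-a - 16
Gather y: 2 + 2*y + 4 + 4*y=6*y + 6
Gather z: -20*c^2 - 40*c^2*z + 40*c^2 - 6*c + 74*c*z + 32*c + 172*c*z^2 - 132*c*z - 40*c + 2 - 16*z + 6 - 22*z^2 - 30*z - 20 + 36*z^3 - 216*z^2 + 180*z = 20*c^2 - 14*c + 36*z^3 + z^2*(172*c - 238) + z*(-40*c^2 - 58*c + 134) - 12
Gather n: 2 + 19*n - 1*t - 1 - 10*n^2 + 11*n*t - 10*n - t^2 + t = -10*n^2 + n*(11*t + 9) - t^2 + 1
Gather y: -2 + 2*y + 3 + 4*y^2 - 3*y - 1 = 4*y^2 - y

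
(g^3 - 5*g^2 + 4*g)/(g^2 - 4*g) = g - 1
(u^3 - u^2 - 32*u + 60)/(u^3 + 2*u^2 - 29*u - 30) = (u - 2)/(u + 1)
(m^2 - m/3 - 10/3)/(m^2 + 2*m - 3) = (3*m^2 - m - 10)/(3*(m^2 + 2*m - 3))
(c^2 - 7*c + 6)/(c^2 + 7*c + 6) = (c^2 - 7*c + 6)/(c^2 + 7*c + 6)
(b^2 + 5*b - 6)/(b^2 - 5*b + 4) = (b + 6)/(b - 4)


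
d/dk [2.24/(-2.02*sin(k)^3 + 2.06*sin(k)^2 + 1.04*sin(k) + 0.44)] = (13.5744*sin(k)^2 - 9.2288*sin(k) - 2.3296)*cos(k)/(-2.02*sin(k)^3 + 2.06*sin(k)^2 + 1.04*sin(k) + 0.44)^2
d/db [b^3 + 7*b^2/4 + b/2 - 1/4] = 3*b^2 + 7*b/2 + 1/2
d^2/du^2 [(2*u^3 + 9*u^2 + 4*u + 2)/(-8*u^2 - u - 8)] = 4*(-29*u^3 + 648*u^2 + 168*u - 209)/(512*u^6 + 192*u^5 + 1560*u^4 + 385*u^3 + 1560*u^2 + 192*u + 512)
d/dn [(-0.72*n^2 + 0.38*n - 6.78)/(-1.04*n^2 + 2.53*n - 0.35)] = (-1.4264*n^2 - 13.5984*n + 17.0204)/(1.0816*n^4 - 5.2624*n^3 + 7.1289*n^2 - 1.771*n + 0.1225)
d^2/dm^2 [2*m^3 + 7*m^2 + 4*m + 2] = 12*m + 14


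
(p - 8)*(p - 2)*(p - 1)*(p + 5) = p^4 - 6*p^3 - 29*p^2 + 114*p - 80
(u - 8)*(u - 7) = u^2 - 15*u + 56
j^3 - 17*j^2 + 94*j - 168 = (j - 7)*(j - 6)*(j - 4)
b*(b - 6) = b^2 - 6*b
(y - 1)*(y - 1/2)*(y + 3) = y^3 + 3*y^2/2 - 4*y + 3/2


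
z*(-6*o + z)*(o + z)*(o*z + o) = -6*o^3*z^2 - 6*o^3*z - 5*o^2*z^3 - 5*o^2*z^2 + o*z^4 + o*z^3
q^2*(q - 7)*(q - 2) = q^4 - 9*q^3 + 14*q^2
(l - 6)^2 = l^2 - 12*l + 36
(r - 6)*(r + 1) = r^2 - 5*r - 6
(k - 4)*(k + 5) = k^2 + k - 20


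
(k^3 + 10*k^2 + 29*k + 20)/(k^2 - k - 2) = (k^2 + 9*k + 20)/(k - 2)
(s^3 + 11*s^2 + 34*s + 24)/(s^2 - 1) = (s^2 + 10*s + 24)/(s - 1)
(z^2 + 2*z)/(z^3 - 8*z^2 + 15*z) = (z + 2)/(z^2 - 8*z + 15)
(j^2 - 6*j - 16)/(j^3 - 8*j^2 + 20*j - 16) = (j^2 - 6*j - 16)/(j^3 - 8*j^2 + 20*j - 16)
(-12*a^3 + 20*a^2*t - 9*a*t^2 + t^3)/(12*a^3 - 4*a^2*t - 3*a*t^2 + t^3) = (6*a^2 - 7*a*t + t^2)/(-6*a^2 - a*t + t^2)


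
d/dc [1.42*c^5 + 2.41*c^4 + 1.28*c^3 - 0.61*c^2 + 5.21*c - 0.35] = 7.1*c^4 + 9.64*c^3 + 3.84*c^2 - 1.22*c + 5.21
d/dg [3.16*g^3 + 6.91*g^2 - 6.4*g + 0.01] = 9.48*g^2 + 13.82*g - 6.4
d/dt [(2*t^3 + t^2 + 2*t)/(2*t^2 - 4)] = (t^4 - 7*t^2 - 2*t - 2)/(t^4 - 4*t^2 + 4)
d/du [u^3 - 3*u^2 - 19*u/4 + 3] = 3*u^2 - 6*u - 19/4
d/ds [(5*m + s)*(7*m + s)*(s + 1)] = 35*m^2 + 24*m*s + 12*m + 3*s^2 + 2*s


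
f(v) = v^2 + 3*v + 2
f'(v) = 2*v + 3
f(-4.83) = 10.84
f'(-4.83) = -6.66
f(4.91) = 40.84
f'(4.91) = 12.82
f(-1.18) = -0.15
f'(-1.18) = 0.64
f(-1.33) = -0.22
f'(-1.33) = 0.34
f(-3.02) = 2.06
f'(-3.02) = -3.04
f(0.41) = 3.40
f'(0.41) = 3.82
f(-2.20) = 0.24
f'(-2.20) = -1.40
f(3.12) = 21.09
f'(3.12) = 9.24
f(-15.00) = 182.00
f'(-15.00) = -27.00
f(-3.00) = 2.00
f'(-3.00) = -3.00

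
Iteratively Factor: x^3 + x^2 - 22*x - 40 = (x + 4)*(x^2 - 3*x - 10) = (x + 2)*(x + 4)*(x - 5)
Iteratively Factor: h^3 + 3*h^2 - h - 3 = (h + 3)*(h^2 - 1) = (h + 1)*(h + 3)*(h - 1)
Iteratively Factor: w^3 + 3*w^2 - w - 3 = (w + 1)*(w^2 + 2*w - 3) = (w - 1)*(w + 1)*(w + 3)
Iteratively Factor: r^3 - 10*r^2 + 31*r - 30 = (r - 2)*(r^2 - 8*r + 15) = (r - 3)*(r - 2)*(r - 5)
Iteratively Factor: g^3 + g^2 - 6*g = (g + 3)*(g^2 - 2*g) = g*(g + 3)*(g - 2)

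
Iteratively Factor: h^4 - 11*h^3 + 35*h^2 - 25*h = (h - 1)*(h^3 - 10*h^2 + 25*h) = h*(h - 1)*(h^2 - 10*h + 25) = h*(h - 5)*(h - 1)*(h - 5)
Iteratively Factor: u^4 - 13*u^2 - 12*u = (u - 4)*(u^3 + 4*u^2 + 3*u) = (u - 4)*(u + 1)*(u^2 + 3*u) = (u - 4)*(u + 1)*(u + 3)*(u)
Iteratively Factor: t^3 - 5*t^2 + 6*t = (t - 2)*(t^2 - 3*t) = t*(t - 2)*(t - 3)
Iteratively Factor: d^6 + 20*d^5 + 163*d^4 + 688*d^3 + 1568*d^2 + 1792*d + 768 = (d + 4)*(d^5 + 16*d^4 + 99*d^3 + 292*d^2 + 400*d + 192) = (d + 1)*(d + 4)*(d^4 + 15*d^3 + 84*d^2 + 208*d + 192) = (d + 1)*(d + 3)*(d + 4)*(d^3 + 12*d^2 + 48*d + 64) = (d + 1)*(d + 3)*(d + 4)^2*(d^2 + 8*d + 16) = (d + 1)*(d + 3)*(d + 4)^3*(d + 4)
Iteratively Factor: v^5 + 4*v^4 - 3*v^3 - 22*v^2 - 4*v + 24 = (v - 2)*(v^4 + 6*v^3 + 9*v^2 - 4*v - 12) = (v - 2)*(v + 2)*(v^3 + 4*v^2 + v - 6) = (v - 2)*(v + 2)*(v + 3)*(v^2 + v - 2) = (v - 2)*(v + 2)^2*(v + 3)*(v - 1)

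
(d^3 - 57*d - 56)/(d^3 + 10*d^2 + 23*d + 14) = (d - 8)/(d + 2)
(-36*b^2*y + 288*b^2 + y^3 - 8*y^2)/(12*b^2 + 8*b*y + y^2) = (-6*b*y + 48*b + y^2 - 8*y)/(2*b + y)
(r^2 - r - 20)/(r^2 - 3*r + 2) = (r^2 - r - 20)/(r^2 - 3*r + 2)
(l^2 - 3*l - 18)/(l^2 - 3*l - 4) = (-l^2 + 3*l + 18)/(-l^2 + 3*l + 4)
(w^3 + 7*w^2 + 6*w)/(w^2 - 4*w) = (w^2 + 7*w + 6)/(w - 4)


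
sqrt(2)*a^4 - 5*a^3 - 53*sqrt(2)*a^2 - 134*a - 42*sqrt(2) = (a - 7*sqrt(2))*(a + sqrt(2))*(a + 3*sqrt(2))*(sqrt(2)*a + 1)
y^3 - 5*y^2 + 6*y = y*(y - 3)*(y - 2)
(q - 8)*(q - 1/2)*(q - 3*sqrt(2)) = q^3 - 17*q^2/2 - 3*sqrt(2)*q^2 + 4*q + 51*sqrt(2)*q/2 - 12*sqrt(2)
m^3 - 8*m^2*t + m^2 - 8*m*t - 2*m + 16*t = (m - 1)*(m + 2)*(m - 8*t)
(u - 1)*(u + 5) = u^2 + 4*u - 5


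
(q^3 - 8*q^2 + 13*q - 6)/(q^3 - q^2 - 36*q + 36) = (q - 1)/(q + 6)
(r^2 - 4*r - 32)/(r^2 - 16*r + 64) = (r + 4)/(r - 8)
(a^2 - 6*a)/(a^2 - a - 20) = a*(6 - a)/(-a^2 + a + 20)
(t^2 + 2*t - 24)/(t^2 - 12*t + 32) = (t + 6)/(t - 8)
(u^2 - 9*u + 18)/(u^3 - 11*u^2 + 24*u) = (u - 6)/(u*(u - 8))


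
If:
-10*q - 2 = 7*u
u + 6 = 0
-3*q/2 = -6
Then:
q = 4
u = -6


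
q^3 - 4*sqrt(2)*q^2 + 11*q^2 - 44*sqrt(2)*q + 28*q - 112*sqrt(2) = (q + 4)*(q + 7)*(q - 4*sqrt(2))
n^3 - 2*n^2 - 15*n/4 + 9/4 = (n - 3)*(n - 1/2)*(n + 3/2)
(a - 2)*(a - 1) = a^2 - 3*a + 2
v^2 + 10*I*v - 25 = (v + 5*I)^2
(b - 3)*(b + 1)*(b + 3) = b^3 + b^2 - 9*b - 9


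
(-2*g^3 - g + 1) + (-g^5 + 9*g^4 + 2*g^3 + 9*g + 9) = -g^5 + 9*g^4 + 8*g + 10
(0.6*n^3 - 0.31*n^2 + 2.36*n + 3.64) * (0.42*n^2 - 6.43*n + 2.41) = 0.252*n^5 - 3.9882*n^4 + 4.4305*n^3 - 14.3931*n^2 - 17.7176*n + 8.7724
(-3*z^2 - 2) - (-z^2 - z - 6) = -2*z^2 + z + 4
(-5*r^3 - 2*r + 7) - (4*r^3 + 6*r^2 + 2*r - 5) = -9*r^3 - 6*r^2 - 4*r + 12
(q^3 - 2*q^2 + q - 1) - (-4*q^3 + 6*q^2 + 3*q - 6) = 5*q^3 - 8*q^2 - 2*q + 5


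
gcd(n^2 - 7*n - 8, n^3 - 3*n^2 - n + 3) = n + 1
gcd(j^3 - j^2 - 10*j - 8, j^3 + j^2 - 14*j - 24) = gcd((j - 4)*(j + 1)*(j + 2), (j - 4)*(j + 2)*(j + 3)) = j^2 - 2*j - 8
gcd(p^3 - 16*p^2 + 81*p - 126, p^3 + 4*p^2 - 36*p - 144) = p - 6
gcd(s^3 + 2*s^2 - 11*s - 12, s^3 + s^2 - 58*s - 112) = 1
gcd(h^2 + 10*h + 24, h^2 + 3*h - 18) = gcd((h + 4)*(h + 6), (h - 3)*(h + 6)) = h + 6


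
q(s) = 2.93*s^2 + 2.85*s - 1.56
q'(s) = 5.86*s + 2.85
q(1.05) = 4.66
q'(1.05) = 9.00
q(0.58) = 1.08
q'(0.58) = 6.25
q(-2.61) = 10.96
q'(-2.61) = -12.44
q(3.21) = 37.78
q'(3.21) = 21.66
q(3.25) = 38.65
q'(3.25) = 21.90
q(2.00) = 15.86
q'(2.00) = 14.57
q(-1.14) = -1.00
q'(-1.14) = -3.83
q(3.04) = 34.18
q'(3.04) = 20.66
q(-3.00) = 16.26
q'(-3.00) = -14.73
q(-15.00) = 614.94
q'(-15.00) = -85.05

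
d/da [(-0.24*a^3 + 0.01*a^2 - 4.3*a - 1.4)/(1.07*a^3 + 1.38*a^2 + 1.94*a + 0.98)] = (-0.3419*a^4 + 8.2708*a^3 + 9.7418*a^2 + 3.8836*a - 1.498)/(1.1449*a^6 + 2.9532*a^5 + 6.056*a^4 + 7.4516*a^3 + 6.4684*a^2 + 3.8024*a + 0.9604)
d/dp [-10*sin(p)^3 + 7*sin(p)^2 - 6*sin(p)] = 2*(-15*sin(p)^2 + 7*sin(p) - 3)*cos(p)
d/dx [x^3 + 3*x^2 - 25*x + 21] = 3*x^2 + 6*x - 25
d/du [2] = 0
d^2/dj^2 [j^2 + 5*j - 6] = 2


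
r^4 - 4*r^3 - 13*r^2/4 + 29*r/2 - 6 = (r - 4)*(r - 3/2)*(r - 1/2)*(r + 2)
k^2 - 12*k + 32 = (k - 8)*(k - 4)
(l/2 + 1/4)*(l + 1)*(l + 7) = l^3/2 + 17*l^2/4 + 11*l/2 + 7/4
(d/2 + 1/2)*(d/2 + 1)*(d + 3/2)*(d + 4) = d^4/4 + 17*d^3/8 + 49*d^2/8 + 29*d/4 + 3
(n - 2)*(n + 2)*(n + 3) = n^3 + 3*n^2 - 4*n - 12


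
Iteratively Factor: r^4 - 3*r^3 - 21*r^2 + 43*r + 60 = (r + 4)*(r^3 - 7*r^2 + 7*r + 15) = (r - 3)*(r + 4)*(r^2 - 4*r - 5) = (r - 3)*(r + 1)*(r + 4)*(r - 5)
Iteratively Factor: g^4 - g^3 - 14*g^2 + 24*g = (g)*(g^3 - g^2 - 14*g + 24) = g*(g - 2)*(g^2 + g - 12) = g*(g - 3)*(g - 2)*(g + 4)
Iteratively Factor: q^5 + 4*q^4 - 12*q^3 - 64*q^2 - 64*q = (q - 4)*(q^4 + 8*q^3 + 20*q^2 + 16*q) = (q - 4)*(q + 2)*(q^3 + 6*q^2 + 8*q) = (q - 4)*(q + 2)*(q + 4)*(q^2 + 2*q) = (q - 4)*(q + 2)^2*(q + 4)*(q)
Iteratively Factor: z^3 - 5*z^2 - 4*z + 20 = (z + 2)*(z^2 - 7*z + 10) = (z - 5)*(z + 2)*(z - 2)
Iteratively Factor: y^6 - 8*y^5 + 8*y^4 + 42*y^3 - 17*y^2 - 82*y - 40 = (y - 4)*(y^5 - 4*y^4 - 8*y^3 + 10*y^2 + 23*y + 10) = (y - 4)*(y - 2)*(y^4 - 2*y^3 - 12*y^2 - 14*y - 5) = (y - 4)*(y - 2)*(y + 1)*(y^3 - 3*y^2 - 9*y - 5) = (y - 4)*(y - 2)*(y + 1)^2*(y^2 - 4*y - 5) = (y - 4)*(y - 2)*(y + 1)^3*(y - 5)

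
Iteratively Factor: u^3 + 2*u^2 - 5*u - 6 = (u - 2)*(u^2 + 4*u + 3) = (u - 2)*(u + 1)*(u + 3)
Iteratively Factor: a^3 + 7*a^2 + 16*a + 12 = (a + 2)*(a^2 + 5*a + 6) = (a + 2)*(a + 3)*(a + 2)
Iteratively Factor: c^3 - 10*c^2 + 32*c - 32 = (c - 4)*(c^2 - 6*c + 8) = (c - 4)*(c - 2)*(c - 4)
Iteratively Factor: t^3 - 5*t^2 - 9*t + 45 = (t - 5)*(t^2 - 9) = (t - 5)*(t - 3)*(t + 3)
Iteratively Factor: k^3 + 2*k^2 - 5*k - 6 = (k - 2)*(k^2 + 4*k + 3) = (k - 2)*(k + 1)*(k + 3)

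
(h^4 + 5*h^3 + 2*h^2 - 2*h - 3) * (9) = 9*h^4 + 45*h^3 + 18*h^2 - 18*h - 27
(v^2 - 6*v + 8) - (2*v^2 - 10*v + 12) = -v^2 + 4*v - 4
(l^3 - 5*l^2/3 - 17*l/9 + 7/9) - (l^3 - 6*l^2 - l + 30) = 13*l^2/3 - 8*l/9 - 263/9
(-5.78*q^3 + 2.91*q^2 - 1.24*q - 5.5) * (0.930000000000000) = -5.3754*q^3 + 2.7063*q^2 - 1.1532*q - 5.115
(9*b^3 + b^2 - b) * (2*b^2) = 18*b^5 + 2*b^4 - 2*b^3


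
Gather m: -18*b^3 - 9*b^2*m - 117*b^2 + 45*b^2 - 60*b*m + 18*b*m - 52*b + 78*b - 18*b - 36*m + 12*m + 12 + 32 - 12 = -18*b^3 - 72*b^2 + 8*b + m*(-9*b^2 - 42*b - 24) + 32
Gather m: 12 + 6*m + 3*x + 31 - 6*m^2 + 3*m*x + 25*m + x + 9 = -6*m^2 + m*(3*x + 31) + 4*x + 52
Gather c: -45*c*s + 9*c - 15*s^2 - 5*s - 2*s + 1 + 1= c*(9 - 45*s) - 15*s^2 - 7*s + 2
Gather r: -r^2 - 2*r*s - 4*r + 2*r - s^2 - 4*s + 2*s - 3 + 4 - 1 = -r^2 + r*(-2*s - 2) - s^2 - 2*s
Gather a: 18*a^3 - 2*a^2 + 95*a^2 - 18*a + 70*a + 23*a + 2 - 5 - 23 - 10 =18*a^3 + 93*a^2 + 75*a - 36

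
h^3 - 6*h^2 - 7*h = h*(h - 7)*(h + 1)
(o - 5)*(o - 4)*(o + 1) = o^3 - 8*o^2 + 11*o + 20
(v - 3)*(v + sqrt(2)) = v^2 - 3*v + sqrt(2)*v - 3*sqrt(2)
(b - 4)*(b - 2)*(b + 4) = b^3 - 2*b^2 - 16*b + 32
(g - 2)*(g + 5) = g^2 + 3*g - 10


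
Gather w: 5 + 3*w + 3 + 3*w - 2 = 6*w + 6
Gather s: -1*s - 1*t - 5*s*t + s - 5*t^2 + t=-5*s*t - 5*t^2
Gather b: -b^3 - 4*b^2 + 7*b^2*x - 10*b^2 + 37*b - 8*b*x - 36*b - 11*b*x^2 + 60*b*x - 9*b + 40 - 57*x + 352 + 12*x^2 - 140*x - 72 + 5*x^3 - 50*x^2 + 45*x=-b^3 + b^2*(7*x - 14) + b*(-11*x^2 + 52*x - 8) + 5*x^3 - 38*x^2 - 152*x + 320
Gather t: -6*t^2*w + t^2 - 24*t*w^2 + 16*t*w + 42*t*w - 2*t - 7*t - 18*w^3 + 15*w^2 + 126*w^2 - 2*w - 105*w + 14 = t^2*(1 - 6*w) + t*(-24*w^2 + 58*w - 9) - 18*w^3 + 141*w^2 - 107*w + 14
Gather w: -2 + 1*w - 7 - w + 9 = 0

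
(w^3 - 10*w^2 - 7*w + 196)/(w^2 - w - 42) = (w^2 - 3*w - 28)/(w + 6)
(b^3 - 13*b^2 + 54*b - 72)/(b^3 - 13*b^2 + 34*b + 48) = (b^2 - 7*b + 12)/(b^2 - 7*b - 8)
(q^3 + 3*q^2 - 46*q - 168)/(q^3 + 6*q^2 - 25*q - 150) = (q^2 - 3*q - 28)/(q^2 - 25)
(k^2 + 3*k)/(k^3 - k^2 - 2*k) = (k + 3)/(k^2 - k - 2)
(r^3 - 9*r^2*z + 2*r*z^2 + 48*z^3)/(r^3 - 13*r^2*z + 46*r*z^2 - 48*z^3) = (-r - 2*z)/(-r + 2*z)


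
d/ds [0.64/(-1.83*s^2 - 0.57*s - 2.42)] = (2.3424*s + 0.3648)/(1.83*s^2 + 0.57*s + 2.42)^2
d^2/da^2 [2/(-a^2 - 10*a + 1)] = 4*(a^2 + 10*a - 4*(a + 5)^2 - 1)/(a^2 + 10*a - 1)^3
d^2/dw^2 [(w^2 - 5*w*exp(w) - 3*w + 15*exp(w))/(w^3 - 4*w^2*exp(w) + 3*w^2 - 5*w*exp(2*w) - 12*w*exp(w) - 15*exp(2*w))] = (-w^4*exp(w) + w^3*exp(2*w) + w^3*exp(w) + 2*w^3 + 3*w^2*exp(2*w) + 9*w^2*exp(w) - 18*w^2 - 21*w*exp(2*w) - 81*w*exp(w) - 54*w - 75*exp(2*w) - 144*exp(w) - 54)/(w^6 + 3*w^5*exp(w) + 9*w^5 + 3*w^4*exp(2*w) + 27*w^4*exp(w) + 27*w^4 + w^3*exp(3*w) + 27*w^3*exp(2*w) + 81*w^3*exp(w) + 27*w^3 + 9*w^2*exp(3*w) + 81*w^2*exp(2*w) + 81*w^2*exp(w) + 27*w*exp(3*w) + 81*w*exp(2*w) + 27*exp(3*w))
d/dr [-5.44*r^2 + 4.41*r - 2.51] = 4.41 - 10.88*r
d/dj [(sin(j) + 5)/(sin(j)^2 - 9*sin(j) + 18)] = (-10*sin(j) + cos(j)^2 + 62)*cos(j)/(sin(j)^2 - 9*sin(j) + 18)^2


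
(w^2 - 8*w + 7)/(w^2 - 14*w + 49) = (w - 1)/(w - 7)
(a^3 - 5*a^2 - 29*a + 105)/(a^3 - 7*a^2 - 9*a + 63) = (a + 5)/(a + 3)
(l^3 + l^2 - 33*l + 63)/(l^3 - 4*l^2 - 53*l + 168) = (l - 3)/(l - 8)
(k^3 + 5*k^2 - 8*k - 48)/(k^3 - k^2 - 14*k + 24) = (k + 4)/(k - 2)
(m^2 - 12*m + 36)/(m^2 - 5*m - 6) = (m - 6)/(m + 1)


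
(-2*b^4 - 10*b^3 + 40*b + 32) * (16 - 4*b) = 8*b^5 + 8*b^4 - 160*b^3 - 160*b^2 + 512*b + 512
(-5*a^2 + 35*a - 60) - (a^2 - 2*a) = -6*a^2 + 37*a - 60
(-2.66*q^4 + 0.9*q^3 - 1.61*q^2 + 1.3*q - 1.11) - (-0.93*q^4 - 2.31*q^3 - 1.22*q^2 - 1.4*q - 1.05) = -1.73*q^4 + 3.21*q^3 - 0.39*q^2 + 2.7*q - 0.0600000000000001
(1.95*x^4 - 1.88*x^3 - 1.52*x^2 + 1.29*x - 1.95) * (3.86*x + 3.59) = 7.527*x^5 - 0.2563*x^4 - 12.6164*x^3 - 0.477399999999999*x^2 - 2.8959*x - 7.0005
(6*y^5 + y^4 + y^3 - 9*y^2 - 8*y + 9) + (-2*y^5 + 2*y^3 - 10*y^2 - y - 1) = 4*y^5 + y^4 + 3*y^3 - 19*y^2 - 9*y + 8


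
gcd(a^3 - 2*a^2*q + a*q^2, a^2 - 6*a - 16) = 1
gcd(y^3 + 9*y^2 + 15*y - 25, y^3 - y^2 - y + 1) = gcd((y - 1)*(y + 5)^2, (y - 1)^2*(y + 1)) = y - 1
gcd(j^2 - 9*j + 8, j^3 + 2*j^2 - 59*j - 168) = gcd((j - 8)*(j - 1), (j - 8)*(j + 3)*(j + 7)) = j - 8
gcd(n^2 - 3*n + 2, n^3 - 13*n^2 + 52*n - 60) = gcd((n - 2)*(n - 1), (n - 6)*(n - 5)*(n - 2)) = n - 2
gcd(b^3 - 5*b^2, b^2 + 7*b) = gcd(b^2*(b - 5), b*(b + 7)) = b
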